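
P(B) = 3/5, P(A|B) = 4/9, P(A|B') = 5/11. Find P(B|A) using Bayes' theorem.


P(A) = P(A|B)P(B) + P(A|B')P(B') = 4/9*3/5 + 5/11*2/5 = 74/165
P(B|A) = P(A|B)P(B)/P(A) = (4/15)/(74/165) = 22/37

22/37


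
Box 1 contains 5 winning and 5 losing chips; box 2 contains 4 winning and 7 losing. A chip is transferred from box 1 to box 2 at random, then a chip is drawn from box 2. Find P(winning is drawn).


P(transfer winning) = 5/10 = 1/2; P(transfer losing) = 1/2
If winning transferred: Urn II has 5 winning of 12, so P(winning|winning moved) = 5/12
If losing transferred: Urn II has 4 winning of 12, so P(winning|losing moved) = 1/3
By total probability: P(winning) = 1/2*5/12 + 1/2*1/3 = 3/8

3/8


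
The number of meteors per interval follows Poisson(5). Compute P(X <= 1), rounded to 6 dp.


P(X<=1) = e^(-5)*5^0/0! + e^(-5)*5^1/1!
≈ 0.0067379470 + 0.0336897350
= 0.0404276820
≈ 0.040428

0.040428


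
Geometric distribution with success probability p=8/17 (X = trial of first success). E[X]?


For geometric (trials until first success), E[X] = 1/p = 1/(8/17) = 17/8

17/8


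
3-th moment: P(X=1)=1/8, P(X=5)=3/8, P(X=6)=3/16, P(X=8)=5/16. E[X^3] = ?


E[X^3] = sum(x^3 * P(x))
= 1*1/8 + 125*3/8 + 216*3/16 + 512*5/16
= 495/2

495/2


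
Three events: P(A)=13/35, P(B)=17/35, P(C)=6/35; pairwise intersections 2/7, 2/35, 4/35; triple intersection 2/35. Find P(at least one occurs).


P(A∪B∪C) = P(A)+P(B)+P(C) - P(AB)-P(AC)-P(BC) + P(ABC)
= 13/35+17/35+6/35 - 2/7-2/35-4/35 + 2/35
= 22/35

22/35


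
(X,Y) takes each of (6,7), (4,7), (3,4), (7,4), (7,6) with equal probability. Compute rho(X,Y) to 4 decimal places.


Cov(X,Y) = 0.1600, Var(X) = 2.6400, Var(Y) = 1.8400
rho = Cov/(sqrt(VarX)*sqrt(VarY)) = 0.0726

0.0726


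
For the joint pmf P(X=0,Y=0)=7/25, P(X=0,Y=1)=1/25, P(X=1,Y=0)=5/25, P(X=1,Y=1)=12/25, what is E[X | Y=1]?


P(Y=1) = 13/25
E[X|Y=1] = (0*1 + 1*12)/13 = 12/13

12/13


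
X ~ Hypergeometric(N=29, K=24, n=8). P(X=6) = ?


P(X=6) = C(24,6)*C(5,2) / C(29,8)
= 134596*10 / 4292145
= 1345960/4292145 = 1064/3393

1064/3393


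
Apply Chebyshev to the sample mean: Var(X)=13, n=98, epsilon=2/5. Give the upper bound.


Var(Xbar) = Var(X)/n = 13/98
Chebyshev: P(|Xbar-mu| >= 2/5) <= Var(Xbar)/(2/5)^2 = (13/98)/(4/25) = 325/392

325/392


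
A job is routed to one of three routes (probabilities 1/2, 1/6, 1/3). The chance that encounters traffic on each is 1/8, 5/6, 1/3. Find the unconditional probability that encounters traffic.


P(A) = P(A|B1)P(B1) + P(A|B2)P(B2) + P(A|B3)P(B3)
= 1/8*1/2 + 5/6*1/6 + 1/3*1/3
= 1/16 + 5/36 + 1/9 = 5/16

5/16


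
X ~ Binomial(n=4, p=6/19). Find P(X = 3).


P(X=3) = C(4,3) * p^3 * (1-p)^1
= 4 * 216/6859 * 13/19
= 11232/130321

11232/130321


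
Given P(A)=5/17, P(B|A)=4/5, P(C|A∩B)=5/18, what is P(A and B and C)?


P(A∩B∩C) = P(A) * P(B|A) * P(C|A∩B)
= 5/17 * 4/5 * 5/18
= 4/17 * 5/18 = 10/153

10/153


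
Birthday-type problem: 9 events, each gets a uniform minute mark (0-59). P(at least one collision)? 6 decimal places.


P(all different) = prod((60-i)/60 for i=0..8) = 0.532315
P(at least one match) = 1 - 0.532315 = 0.467685

0.467685


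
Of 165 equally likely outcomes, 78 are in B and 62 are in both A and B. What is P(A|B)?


P(A|B) = P(A∩B)/P(B) = (62/165)/(78/165) = 62/78 = 31/39

31/39


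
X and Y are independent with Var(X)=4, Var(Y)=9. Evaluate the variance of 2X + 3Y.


Independence => Cov(X,Y)=0
Var(2X + 3Y) = 2^2*Var(X) + 3^2*Var(Y)
= 4*4 + 9*9 = 97

97


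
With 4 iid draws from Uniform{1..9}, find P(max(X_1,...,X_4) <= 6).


P(max <= 6) = P(all X_i <= 6) = (P(X_1 <= 6))^4
= (6/9)^4 = (2/3)^4 = 16/81

16/81


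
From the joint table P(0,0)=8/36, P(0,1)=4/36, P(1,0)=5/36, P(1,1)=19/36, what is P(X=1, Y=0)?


Read from table: P(X=1, Y=0) = 5/36

5/36


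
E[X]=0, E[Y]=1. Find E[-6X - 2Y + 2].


E[-6X - 2Y + 2] = -6*E[X] - 2*E[Y] + 2
= (-6)*(0) + (-2)*(1) + (2)
= 0 - 2 + 2 = 0

0


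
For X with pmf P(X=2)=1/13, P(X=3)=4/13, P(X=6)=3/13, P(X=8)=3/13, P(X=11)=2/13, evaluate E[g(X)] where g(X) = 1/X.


E[1/X] = sum(g(x)*P(x))
= 1/2*1/13 + 1/3*4/13 + 1/6*3/13 + 1/8*3/13 + 1/11*2/13
= 763/3432

763/3432


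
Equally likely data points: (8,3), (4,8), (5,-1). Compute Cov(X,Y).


E[X]=17/3, E[Y]=10/3, E[XY]=17
Cov(X,Y) = E[XY] - E[X]E[Y] = 17 - 17/3*10/3 = -17/9

-17/9


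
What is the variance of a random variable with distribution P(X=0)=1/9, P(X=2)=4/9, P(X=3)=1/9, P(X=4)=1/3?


E[X] = 23/9, E[X^2] = 73/9
Var(X) = E[X^2] - (E[X])^2 = 73/9 - (23/9)^2 = 128/81

128/81


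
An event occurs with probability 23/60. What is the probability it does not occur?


P(A') = 1 - P(A) = 1 - 23/60 = 37/60

37/60


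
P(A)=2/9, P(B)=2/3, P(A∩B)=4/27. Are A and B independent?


P(A)*P(B) = 2/9*2/3 = 4/27
P(A∩B) = 4/27, which equals P(A)P(B), so independent

Yes, A and B are independent


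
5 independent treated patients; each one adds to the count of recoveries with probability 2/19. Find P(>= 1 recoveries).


P(at least one) = 1 - P(none)
P(none) = (1 - 2/19)^5 = (17/19)^5 = 1419857/2476099
P(at least one) = 1 - 1419857/2476099 = 1056242/2476099

1056242/2476099


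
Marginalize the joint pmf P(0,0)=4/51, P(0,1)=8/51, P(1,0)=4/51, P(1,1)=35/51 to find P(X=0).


P(X=0) = P(0,0)+P(0,1) = 4/51 + 8/51 = 12/51 = 4/17

4/17


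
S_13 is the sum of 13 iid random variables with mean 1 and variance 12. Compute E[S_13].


E[S_n] = n*E[X_1] = 13*1 = 13

13


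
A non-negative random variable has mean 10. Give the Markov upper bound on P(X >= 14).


Markov: P(X >= a) <= E[X]/a
P(X >= 14) <= 10/14 = 5/7

5/7


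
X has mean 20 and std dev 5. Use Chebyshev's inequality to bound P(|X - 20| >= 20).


k = 20/5 = 4
Chebyshev: P(|X-mu| >= k*sigma) <= 1/k^2 = 1/4^2 = 1/16

1/16


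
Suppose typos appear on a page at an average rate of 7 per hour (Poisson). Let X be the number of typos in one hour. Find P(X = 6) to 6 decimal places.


P(X=6) = e^(-7) * 7^6 / 6!
≈ 0.0009118819656 * 117649 / 720
≈ 0.149003

0.149003


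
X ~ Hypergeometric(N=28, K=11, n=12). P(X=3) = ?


P(X=3) = C(11,3)*C(17,9) / C(28,12)
= 165*24310 / 30421755
= 4011150/30421755 = 1210/9177

1210/9177


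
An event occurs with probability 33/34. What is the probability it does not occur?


P(A') = 1 - P(A) = 1 - 33/34 = 1/34

1/34


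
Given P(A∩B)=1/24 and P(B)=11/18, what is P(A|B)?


P(A|B) = P(A∩B)/P(B) = (3/72)/(44/72) = 3/44

3/44


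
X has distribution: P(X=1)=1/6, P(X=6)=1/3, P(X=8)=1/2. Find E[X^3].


E[X^3] = sum(g(x)*P(x))
= 1*1/6 + 216*1/3 + 512*1/2
= 1969/6

1969/6


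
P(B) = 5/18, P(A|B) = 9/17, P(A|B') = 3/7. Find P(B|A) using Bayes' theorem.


P(A) = P(A|B)P(B) + P(A|B')P(B') = 9/17*5/18 + 3/7*13/18 = 163/357
P(B|A) = P(A|B)P(B)/P(A) = (5/34)/(163/357) = 105/326

105/326


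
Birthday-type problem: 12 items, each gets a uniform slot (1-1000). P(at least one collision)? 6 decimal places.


P(all different) = prod((1000-i)/1000 for i=0..11) = 0.935893
P(at least one match) = 1 - 0.935893 = 0.064107

0.064107


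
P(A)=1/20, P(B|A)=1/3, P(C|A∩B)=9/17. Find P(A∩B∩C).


P(A∩B∩C) = P(A) * P(B|A) * P(C|A∩B)
= 1/20 * 1/3 * 9/17
= 1/60 * 9/17 = 3/340

3/340


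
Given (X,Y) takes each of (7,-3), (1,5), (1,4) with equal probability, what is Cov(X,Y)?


E[X]=3, E[Y]=2, E[XY]=-4
Cov(X,Y) = E[XY] - E[X]E[Y] = -4 - 3*2 = -10

-10


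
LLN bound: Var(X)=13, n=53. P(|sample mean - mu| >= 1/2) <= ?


Var(Xbar) = Var(X)/n = 13/53
Chebyshev: P(|Xbar-mu| >= 1/2) <= Var(Xbar)/(1/2)^2 = (13/53)/(1/4) = 52/53

52/53


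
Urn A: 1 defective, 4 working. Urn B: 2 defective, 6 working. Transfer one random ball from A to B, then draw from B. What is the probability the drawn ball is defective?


P(transfer defective) = 1/5; P(transfer working) = 4/5
If defective transferred: Urn II has 3 defective of 9, so P(defective|defective moved) = 1/3
If working transferred: Urn II has 2 defective of 9, so P(defective|working moved) = 2/9
By total probability: P(defective) = 1/5*1/3 + 4/5*2/9 = 11/45

11/45


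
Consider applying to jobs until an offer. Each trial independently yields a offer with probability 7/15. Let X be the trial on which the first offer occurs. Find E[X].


For geometric (trials until first success), E[X] = 1/p = 1/(7/15) = 15/7

15/7


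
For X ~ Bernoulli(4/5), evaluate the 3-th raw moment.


For Bernoulli: X in {0,1}
E[X^3] = 0^3*(1-4/5) + 1^3*4/5 = 4/5

4/5


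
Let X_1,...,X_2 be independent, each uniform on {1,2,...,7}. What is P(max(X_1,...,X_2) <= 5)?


P(max <= 5) = P(all X_i <= 5) = (P(X_1 <= 5))^2
= (5/7)^2 = 25/49

25/49


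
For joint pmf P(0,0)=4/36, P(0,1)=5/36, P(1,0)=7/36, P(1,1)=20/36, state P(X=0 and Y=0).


Read from table: P(X=0, Y=0) = 4/36 = 1/9

1/9


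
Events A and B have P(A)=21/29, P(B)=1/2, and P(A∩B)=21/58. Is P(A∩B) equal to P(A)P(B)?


P(A)*P(B) = 21/29*1/2 = 21/58
P(A∩B) = 21/58, which equals P(A)P(B), so independent

Yes, A and B are independent


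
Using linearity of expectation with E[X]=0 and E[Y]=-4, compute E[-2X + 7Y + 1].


E[-2X + 7Y + 1] = -2*E[X] + 7*E[Y] + 1
= (-2)*(0) + (7)*(-4) + (1)
= 0 - 28 + 1 = -27

-27


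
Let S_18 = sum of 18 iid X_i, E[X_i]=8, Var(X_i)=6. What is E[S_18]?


E[S_n] = n*E[X_1] = 18*8 = 144

144


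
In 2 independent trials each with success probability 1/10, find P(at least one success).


P(at least one) = 1 - P(none)
P(none) = (1 - 1/10)^2 = (9/10)^2 = 81/100
P(at least one) = 1 - 81/100 = 19/100

19/100


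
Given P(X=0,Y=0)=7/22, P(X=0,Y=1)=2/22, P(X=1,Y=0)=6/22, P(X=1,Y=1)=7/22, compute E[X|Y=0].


P(Y=0) = 13/22
E[X|Y=0] = (0*7 + 1*6)/13 = 6/13

6/13


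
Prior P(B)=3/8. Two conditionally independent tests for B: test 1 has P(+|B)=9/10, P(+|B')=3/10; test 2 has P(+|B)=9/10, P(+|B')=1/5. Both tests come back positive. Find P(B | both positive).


After test 1: P(+) = 9/10*3/8 + 3/10*5/8 = 21/40
P(B|+) = (27/80)/(21/40) = 9/14
After test 2 (use post1 as new prior): P(+) = 9/10*9/14 + 1/5*5/14 = 13/20
P(B|+,+) = (81/140)/(13/20) = 81/91

81/91


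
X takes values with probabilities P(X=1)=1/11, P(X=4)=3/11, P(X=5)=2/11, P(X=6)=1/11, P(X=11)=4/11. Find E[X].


E[X] = sum(x * P(x))
= 1*1/11 + 4*3/11 + 5*2/11 + 6*1/11 + 11*4/11
= 73/11

73/11


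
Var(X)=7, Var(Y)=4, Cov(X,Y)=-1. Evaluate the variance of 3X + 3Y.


Var(3X + 3Y) = 3^2*Var(X) + 3^2*Var(Y) + 2*3*3*Cov(X,Y)
= 9*7 + 9*4 + 18*(-1)
= 63 + 36 - 18 = 81

81


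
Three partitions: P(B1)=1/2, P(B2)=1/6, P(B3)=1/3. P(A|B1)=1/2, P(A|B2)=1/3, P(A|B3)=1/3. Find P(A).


P(A) = P(A|B1)P(B1) + P(A|B2)P(B2) + P(A|B3)P(B3)
= 1/2*1/2 + 1/3*1/6 + 1/3*1/3
= 1/4 + 1/18 + 1/9 = 5/12

5/12


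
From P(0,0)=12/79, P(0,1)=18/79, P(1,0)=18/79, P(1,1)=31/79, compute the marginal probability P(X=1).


P(X=1) = P(1,0)+P(1,1) = 18/79 + 31/79 = 49/79

49/79


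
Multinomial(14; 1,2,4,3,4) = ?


14! = 87178291200
Denominator: 1!=1 * 2!=2 * 4!=24 * 3!=6 * 4!=24
Coefficient = 87178291200 / 6912 = 12612600

12612600


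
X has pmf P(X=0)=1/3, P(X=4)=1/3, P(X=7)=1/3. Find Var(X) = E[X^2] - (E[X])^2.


E[X] = 11/3, E[X^2] = 65/3
Var(X) = E[X^2] - (E[X])^2 = 65/3 - (11/3)^2 = 74/9

74/9


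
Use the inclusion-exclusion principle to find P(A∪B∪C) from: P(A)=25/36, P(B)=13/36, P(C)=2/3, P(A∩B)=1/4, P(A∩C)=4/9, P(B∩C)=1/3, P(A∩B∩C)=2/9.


P(A∪B∪C) = P(A)+P(B)+P(C) - P(AB)-P(AC)-P(BC) + P(ABC)
= 25/36+13/36+2/3 - 1/4-4/9-1/3 + 2/9
= 11/12

11/12


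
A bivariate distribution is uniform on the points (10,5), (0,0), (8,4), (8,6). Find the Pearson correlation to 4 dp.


Cov(X,Y) = 8.1250, Var(X) = 14.7500, Var(Y) = 5.1875
rho = Cov/(sqrt(VarX)*sqrt(VarY)) = 0.9289

0.9289


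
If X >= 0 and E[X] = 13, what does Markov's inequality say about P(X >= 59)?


Markov: P(X >= a) <= E[X]/a
P(X >= 59) <= 13/59

13/59


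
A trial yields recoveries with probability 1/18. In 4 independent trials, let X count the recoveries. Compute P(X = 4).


P(X=4) = C(4,4) * p^4 * (1-p)^0
= 1 * 1/104976 * 1
= 1/104976

1/104976


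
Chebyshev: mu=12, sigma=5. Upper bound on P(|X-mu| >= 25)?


k = 25/5 = 5
Chebyshev: P(|X-mu| >= k*sigma) <= 1/k^2 = 1/5^2 = 1/25

1/25


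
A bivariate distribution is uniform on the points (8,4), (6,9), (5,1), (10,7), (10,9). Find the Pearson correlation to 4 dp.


Cov(X,Y) = 3.4000, Var(X) = 4.1600, Var(Y) = 9.6000
rho = Cov/(sqrt(VarX)*sqrt(VarY)) = 0.5380

0.5380


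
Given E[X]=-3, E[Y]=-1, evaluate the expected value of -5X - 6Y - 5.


E[-5X - 6Y - 5] = -5*E[X] - 6*E[Y] - 5
= (-5)*(-3) + (-6)*(-1) + (-5)
= 15 + 6 - 5 = 16

16


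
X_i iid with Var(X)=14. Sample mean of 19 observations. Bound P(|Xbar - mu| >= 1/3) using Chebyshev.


Var(Xbar) = Var(X)/n = 14/19
Chebyshev: P(|Xbar-mu| >= 1/3) <= Var(Xbar)/(1/3)^2 = (14/19)/(1/9) = 126/19
Bound exceeds 1, so trivial bound: 1

1


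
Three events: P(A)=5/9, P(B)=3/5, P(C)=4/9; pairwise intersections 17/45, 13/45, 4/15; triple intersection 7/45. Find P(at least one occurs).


P(A∪B∪C) = P(A)+P(B)+P(C) - P(AB)-P(AC)-P(BC) + P(ABC)
= 5/9+3/5+4/9 - 17/45-13/45-4/15 + 7/45
= 37/45

37/45


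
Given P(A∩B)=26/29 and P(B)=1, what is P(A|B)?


P(A|B) = P(A∩B)/P(B) = (26/29)/(29/29) = 26/29

26/29


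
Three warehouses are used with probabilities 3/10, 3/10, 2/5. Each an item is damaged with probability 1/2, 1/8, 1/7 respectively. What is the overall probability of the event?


P(A) = P(A|B1)P(B1) + P(A|B2)P(B2) + P(A|B3)P(B3)
= 1/2*3/10 + 1/8*3/10 + 1/7*2/5
= 3/20 + 3/80 + 2/35 = 137/560

137/560


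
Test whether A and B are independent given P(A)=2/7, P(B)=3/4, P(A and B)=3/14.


P(A)*P(B) = 2/7*3/4 = 3/14
P(A∩B) = 3/14, which equals P(A)P(B), so independent

Yes, A and B are independent


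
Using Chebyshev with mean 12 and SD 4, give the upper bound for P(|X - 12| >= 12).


k = 12/4 = 3
Chebyshev: P(|X-mu| >= k*sigma) <= 1/k^2 = 1/3^2 = 1/9

1/9


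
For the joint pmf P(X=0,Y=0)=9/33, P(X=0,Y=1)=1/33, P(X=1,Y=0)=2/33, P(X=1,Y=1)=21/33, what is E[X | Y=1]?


P(Y=1) = 22/33
E[X|Y=1] = (0*1 + 1*21)/22 = 21/22

21/22


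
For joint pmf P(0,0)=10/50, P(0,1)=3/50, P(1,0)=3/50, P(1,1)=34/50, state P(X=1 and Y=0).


Read from table: P(X=1, Y=0) = 3/50

3/50


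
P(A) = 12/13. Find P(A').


P(A') = 1 - P(A) = 1 - 12/13 = 1/13

1/13


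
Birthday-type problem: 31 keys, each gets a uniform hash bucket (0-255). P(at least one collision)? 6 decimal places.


P(all different) = prod((256-i)/256 for i=0..30) = 0.150593
P(at least one match) = 1 - 0.150593 = 0.849407

0.849407


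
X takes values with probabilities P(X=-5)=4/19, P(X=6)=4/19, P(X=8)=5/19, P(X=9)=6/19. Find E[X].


E[X] = sum(x * P(x))
= -5*4/19 + 6*4/19 + 8*5/19 + 9*6/19
= 98/19

98/19


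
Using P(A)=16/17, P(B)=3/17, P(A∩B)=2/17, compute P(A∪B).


P(A∪B) = P(A) + P(B) - P(A∩B)
= 16/17 + 3/17 - 2/17 = 1

1


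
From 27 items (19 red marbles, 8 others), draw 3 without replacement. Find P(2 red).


P(X=2) = C(19,2)*C(8,1) / C(27,3)
= 171*8 / 2925
= 1368/2925 = 152/325

152/325


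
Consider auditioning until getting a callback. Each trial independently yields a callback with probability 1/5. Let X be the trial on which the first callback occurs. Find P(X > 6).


P(X > 6) = P(first 6 trials all fail) = (1-p)^6 = (4/5)^6 = 4096/15625

4096/15625


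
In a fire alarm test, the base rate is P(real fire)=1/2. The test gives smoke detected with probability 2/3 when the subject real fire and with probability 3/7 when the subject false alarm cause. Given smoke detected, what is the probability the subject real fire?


P(A) = P(A|B)P(B) + P(A|B')P(B') = 2/3*1/2 + 3/7*1/2 = 23/42
P(B|A) = P(A|B)P(B)/P(A) = (1/3)/(23/42) = 14/23

14/23


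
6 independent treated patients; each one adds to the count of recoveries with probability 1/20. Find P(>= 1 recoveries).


P(at least one) = 1 - P(none)
P(none) = (1 - 1/20)^6 = (19/20)^6 = 47045881/64000000
P(at least one) = 1 - 47045881/64000000 = 16954119/64000000

16954119/64000000


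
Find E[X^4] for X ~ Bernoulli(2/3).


For Bernoulli: X in {0,1}
E[X^4] = 0^4*(1-2/3) + 1^4*2/3 = 2/3

2/3


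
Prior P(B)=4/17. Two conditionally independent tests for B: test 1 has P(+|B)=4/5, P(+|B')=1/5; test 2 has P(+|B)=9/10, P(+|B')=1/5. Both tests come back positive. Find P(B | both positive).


After test 1: P(+) = 4/5*4/17 + 1/5*13/17 = 29/85
P(B|+) = (16/85)/(29/85) = 16/29
After test 2 (use post1 as new prior): P(+) = 9/10*16/29 + 1/5*13/29 = 17/29
P(B|+,+) = (72/145)/(17/29) = 72/85

72/85


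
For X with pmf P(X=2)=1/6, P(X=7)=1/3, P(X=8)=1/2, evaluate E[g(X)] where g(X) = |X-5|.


E[|X-5|] = sum(g(x)*P(x))
= 3*1/6 + 2*1/3 + 3*1/2
= 8/3

8/3


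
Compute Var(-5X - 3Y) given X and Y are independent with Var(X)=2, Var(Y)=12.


Independence => Cov(X,Y)=0
Var(-5X - 3Y) = (-5)^2*Var(X) + (-3)^2*Var(Y)
= 25*2 + 9*12 = 158

158


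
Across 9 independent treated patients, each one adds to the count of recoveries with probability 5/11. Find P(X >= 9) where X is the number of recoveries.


P(X>=9) = P(X=9)
= 1953125/2357947691
= 1953125/2357947691

1953125/2357947691


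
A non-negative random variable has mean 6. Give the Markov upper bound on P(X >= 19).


Markov: P(X >= a) <= E[X]/a
P(X >= 19) <= 6/19

6/19


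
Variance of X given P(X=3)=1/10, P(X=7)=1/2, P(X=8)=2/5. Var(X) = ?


E[X] = 7, E[X^2] = 51
Var(X) = E[X^2] - (E[X])^2 = 51 - (7)^2 = 2

2


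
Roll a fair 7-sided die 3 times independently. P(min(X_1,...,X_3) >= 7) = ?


P(min >= 7) = P(all X_i >= 7) = (P(X_1 >= 7))^3
= (1/7)^3 = 1/343

1/343


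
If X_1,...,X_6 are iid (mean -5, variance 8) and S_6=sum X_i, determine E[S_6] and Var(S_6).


E[S_n] = n*mu = 6*-5 = -30
Var(S_n) = n*sigma^2 = 6*8 = 48

E[S_6]=-30, Var(S_6)=48


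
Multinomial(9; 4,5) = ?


9! = 362880
Denominator: 4!=24 * 5!=120
Coefficient = 362880 / 2880 = 126

126


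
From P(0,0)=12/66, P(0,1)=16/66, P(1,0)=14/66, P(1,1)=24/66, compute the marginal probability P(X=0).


P(X=0) = P(0,0)+P(0,1) = 12/66 + 16/66 = 28/66 = 14/33

14/33


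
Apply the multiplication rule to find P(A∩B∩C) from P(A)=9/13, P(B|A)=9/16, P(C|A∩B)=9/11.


P(A∩B∩C) = P(A) * P(B|A) * P(C|A∩B)
= 9/13 * 9/16 * 9/11
= 81/208 * 9/11 = 729/2288

729/2288


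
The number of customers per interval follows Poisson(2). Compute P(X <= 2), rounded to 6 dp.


P(X<=2) = e^(-2)*2^0/0! + e^(-2)*2^1/1! + e^(-2)*2^2/2!
≈ 0.1353352832 + 0.2706705665 + 0.2706705665
= 0.6766764162
≈ 0.676676

0.676676


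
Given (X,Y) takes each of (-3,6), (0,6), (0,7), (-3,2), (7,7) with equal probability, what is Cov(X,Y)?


E[X]=1/5, E[Y]=28/5, E[XY]=5
Cov(X,Y) = E[XY] - E[X]E[Y] = 5 - 1/5*28/5 = 97/25

97/25


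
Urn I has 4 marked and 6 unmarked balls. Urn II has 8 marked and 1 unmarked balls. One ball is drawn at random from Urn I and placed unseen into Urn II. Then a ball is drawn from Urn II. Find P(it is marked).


P(transfer marked) = 4/10 = 2/5; P(transfer unmarked) = 3/5
If marked transferred: Urn II has 9 marked of 10, so P(marked|marked moved) = 9/10
If unmarked transferred: Urn II has 8 marked of 10, so P(marked|unmarked moved) = 4/5
By total probability: P(marked) = 2/5*9/10 + 3/5*4/5 = 21/25

21/25


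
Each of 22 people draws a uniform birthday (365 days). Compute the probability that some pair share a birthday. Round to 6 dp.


P(all different) = prod((365-i)/365 for i=0..21) = 0.524305
P(at least one match) = 1 - 0.524305 = 0.475695

0.475695


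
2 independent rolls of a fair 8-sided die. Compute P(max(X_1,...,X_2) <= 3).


P(max <= 3) = P(all X_i <= 3) = (P(X_1 <= 3))^2
= (3/8)^2 = 9/64

9/64


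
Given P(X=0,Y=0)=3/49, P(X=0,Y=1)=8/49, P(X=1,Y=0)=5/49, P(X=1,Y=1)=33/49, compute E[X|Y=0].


P(Y=0) = 8/49
E[X|Y=0] = (0*3 + 1*5)/8 = 5/8

5/8


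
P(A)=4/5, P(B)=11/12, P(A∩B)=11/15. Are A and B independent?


P(A)*P(B) = 4/5*11/12 = 11/15
P(A∩B) = 11/15, which equals P(A)P(B), so independent

Yes, A and B are independent


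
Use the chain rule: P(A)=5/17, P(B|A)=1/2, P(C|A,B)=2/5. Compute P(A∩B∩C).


P(A∩B∩C) = P(A) * P(B|A) * P(C|A∩B)
= 5/17 * 1/2 * 2/5
= 5/34 * 2/5 = 1/17

1/17


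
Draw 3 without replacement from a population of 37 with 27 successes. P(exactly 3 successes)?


P(X=3) = C(27,3)*C(10,0) / C(37,3)
= 2925*1 / 7770
= 2925/7770 = 195/518

195/518


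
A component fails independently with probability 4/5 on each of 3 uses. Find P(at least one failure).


P(at least one) = 1 - P(none)
P(none) = (1 - 4/5)^3 = (1/5)^3 = 1/125
P(at least one) = 1 - 1/125 = 124/125

124/125


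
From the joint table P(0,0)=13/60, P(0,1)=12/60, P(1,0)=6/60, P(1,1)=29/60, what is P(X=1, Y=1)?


Read from table: P(X=1, Y=1) = 29/60

29/60


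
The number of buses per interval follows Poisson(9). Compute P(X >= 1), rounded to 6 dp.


P(X>=1) = 1 - P(X<=0) = 1 - (e^(-9)*9^0/0!)
≈ 1 - 0.0001234098 = 0.9998765902
≈ 0.999877

0.999877


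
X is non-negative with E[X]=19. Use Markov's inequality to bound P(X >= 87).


Markov: P(X >= a) <= E[X]/a
P(X >= 87) <= 19/87

19/87


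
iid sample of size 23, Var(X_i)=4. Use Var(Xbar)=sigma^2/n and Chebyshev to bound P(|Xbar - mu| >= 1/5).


Var(Xbar) = Var(X)/n = 4/23
Chebyshev: P(|Xbar-mu| >= 1/5) <= Var(Xbar)/(1/5)^2 = (4/23)/(1/25) = 100/23
Bound exceeds 1, so trivial bound: 1

1


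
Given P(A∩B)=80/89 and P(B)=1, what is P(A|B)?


P(A|B) = P(A∩B)/P(B) = (80/89)/(89/89) = 80/89

80/89


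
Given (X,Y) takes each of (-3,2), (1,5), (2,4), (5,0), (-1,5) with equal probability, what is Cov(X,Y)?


E[X]=4/5, E[Y]=16/5, E[XY]=2/5
Cov(X,Y) = E[XY] - E[X]E[Y] = 2/5 - 4/5*16/5 = -54/25

-54/25


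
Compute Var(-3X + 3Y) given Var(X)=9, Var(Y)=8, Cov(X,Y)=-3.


Var(-3X + 3Y) = (-3)^2*Var(X) + 3^2*Var(Y) + 2*(-3)*3*Cov(X,Y)
= 9*9 + 9*8 - 18*(-3)
= 81 + 72 + 54 = 207

207


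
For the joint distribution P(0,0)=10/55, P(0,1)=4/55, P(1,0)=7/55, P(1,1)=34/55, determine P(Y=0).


P(Y=0) = P(0,0)+P(1,0) = 10/55 + 7/55 = 17/55

17/55


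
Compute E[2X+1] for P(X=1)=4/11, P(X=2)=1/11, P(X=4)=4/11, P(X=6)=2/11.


E[2X+1] = sum(g(x)*P(x))
= 3*4/11 + 5*1/11 + 9*4/11 + 13*2/11
= 79/11

79/11


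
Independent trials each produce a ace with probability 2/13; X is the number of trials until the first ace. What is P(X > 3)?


P(X > 3) = P(first 3 trials all fail) = (1-p)^3 = (11/13)^3 = 1331/2197

1331/2197


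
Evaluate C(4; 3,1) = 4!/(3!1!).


4! = 24
Denominator: 3!=6 * 1!=1
Coefficient = 24 / 6 = 4

4


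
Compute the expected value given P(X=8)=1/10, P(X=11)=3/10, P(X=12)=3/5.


E[X] = sum(x * P(x))
= 8*1/10 + 11*3/10 + 12*3/5
= 113/10

113/10


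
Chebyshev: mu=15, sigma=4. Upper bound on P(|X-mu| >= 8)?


k = 8/4 = 2
Chebyshev: P(|X-mu| >= k*sigma) <= 1/k^2 = 1/2^2 = 1/4

1/4


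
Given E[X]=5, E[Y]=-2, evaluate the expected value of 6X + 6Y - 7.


E[6X + 6Y - 7] = 6*E[X] + 6*E[Y] - 7
= (6)*(5) + (6)*(-2) + (-7)
= 30 - 12 - 7 = 11

11


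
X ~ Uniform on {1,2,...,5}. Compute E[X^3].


E[X^3] = (1/5) * sum(x^3 for x=1..5)
= 225/5 = 45

45


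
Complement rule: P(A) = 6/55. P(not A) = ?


P(A') = 1 - P(A) = 1 - 6/55 = 49/55

49/55


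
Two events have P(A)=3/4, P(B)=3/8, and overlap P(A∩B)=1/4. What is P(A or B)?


P(A∪B) = P(A) + P(B) - P(A∩B)
= 3/4 + 3/8 - 1/4 = 7/8

7/8


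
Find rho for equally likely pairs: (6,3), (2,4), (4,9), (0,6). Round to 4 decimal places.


Cov(X,Y) = -1.0000, Var(X) = 5.0000, Var(Y) = 5.2500
rho = Cov/(sqrt(VarX)*sqrt(VarY)) = -0.1952

-0.1952


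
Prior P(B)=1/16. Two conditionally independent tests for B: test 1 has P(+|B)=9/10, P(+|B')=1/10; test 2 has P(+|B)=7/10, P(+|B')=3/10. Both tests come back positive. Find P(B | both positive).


After test 1: P(+) = 9/10*1/16 + 1/10*15/16 = 3/20
P(B|+) = (9/160)/(3/20) = 3/8
After test 2 (use post1 as new prior): P(+) = 7/10*3/8 + 3/10*5/8 = 9/20
P(B|+,+) = (21/80)/(9/20) = 7/12

7/12


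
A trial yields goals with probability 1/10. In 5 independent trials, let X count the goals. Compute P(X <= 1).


P(X<=1) = P(X=0) + P(X=1)
= 59049/100000 + 6561/20000
= 45927/50000

45927/50000


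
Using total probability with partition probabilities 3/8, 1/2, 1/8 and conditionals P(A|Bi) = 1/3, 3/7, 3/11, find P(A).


P(A) = P(A|B1)P(B1) + P(A|B2)P(B2) + P(A|B3)P(B3)
= 1/3*3/8 + 3/7*1/2 + 3/11*1/8
= 1/8 + 3/14 + 3/88 = 115/308

115/308


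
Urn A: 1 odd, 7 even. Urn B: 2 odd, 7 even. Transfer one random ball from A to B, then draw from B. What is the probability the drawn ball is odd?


P(transfer odd) = 1/8; P(transfer even) = 7/8
If odd transferred: Urn II has 3 odd of 10, so P(odd|odd moved) = 3/10
If even transferred: Urn II has 2 odd of 10, so P(odd|even moved) = 1/5
By total probability: P(odd) = 1/8*3/10 + 7/8*1/5 = 17/80

17/80


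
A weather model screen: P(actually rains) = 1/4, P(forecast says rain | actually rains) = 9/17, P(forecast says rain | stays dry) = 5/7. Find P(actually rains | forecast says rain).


P(A) = P(A|B)P(B) + P(A|B')P(B') = 9/17*1/4 + 5/7*3/4 = 159/238
P(B|A) = P(A|B)P(B)/P(A) = (9/68)/(159/238) = 21/106

21/106


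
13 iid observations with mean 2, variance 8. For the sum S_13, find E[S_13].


E[S_n] = n*E[X_1] = 13*2 = 26

26


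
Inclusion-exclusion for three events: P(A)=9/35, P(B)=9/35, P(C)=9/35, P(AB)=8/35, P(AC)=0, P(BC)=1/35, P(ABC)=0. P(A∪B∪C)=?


P(A∪B∪C) = P(A)+P(B)+P(C) - P(AB)-P(AC)-P(BC) + P(ABC)
= 9/35+9/35+9/35 - 8/35-0-1/35 + 0
= 18/35

18/35


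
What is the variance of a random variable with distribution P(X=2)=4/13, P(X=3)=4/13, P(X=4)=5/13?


E[X] = 40/13, E[X^2] = 132/13
Var(X) = E[X^2] - (E[X])^2 = 132/13 - (40/13)^2 = 116/169

116/169


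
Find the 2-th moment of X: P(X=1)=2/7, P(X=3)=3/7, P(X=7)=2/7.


E[X^2] = sum(x^2 * P(x))
= 1*2/7 + 9*3/7 + 49*2/7
= 127/7

127/7


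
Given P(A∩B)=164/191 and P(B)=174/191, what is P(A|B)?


P(A|B) = P(A∩B)/P(B) = (164/191)/(174/191) = 164/174 = 82/87

82/87


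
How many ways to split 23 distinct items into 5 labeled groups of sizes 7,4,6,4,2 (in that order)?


23! = 25852016738884976640000
Denominator: 7!=5040 * 4!=24 * 6!=720 * 4!=24 * 2!=2
Coefficient = 25852016738884976640000 / 4180377600 = 6184134356400

6184134356400


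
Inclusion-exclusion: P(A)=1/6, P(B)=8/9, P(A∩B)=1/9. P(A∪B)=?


P(A∪B) = P(A) + P(B) - P(A∩B)
= 1/6 + 8/9 - 1/9 = 17/18

17/18


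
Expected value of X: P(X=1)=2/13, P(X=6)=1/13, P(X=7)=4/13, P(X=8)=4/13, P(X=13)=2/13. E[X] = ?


E[X] = sum(x * P(x))
= 1*2/13 + 6*1/13 + 7*4/13 + 8*4/13 + 13*2/13
= 94/13

94/13


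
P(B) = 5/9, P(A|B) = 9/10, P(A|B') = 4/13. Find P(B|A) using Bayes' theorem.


P(A) = P(A|B)P(B) + P(A|B')P(B') = 9/10*5/9 + 4/13*4/9 = 149/234
P(B|A) = P(A|B)P(B)/P(A) = (1/2)/(149/234) = 117/149

117/149


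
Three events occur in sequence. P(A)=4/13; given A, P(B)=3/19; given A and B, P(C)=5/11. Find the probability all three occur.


P(A∩B∩C) = P(A) * P(B|A) * P(C|A∩B)
= 4/13 * 3/19 * 5/11
= 12/247 * 5/11 = 60/2717

60/2717


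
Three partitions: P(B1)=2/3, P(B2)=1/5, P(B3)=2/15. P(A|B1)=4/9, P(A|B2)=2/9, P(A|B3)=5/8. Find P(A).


P(A) = P(A|B1)P(B1) + P(A|B2)P(B2) + P(A|B3)P(B3)
= 4/9*2/3 + 2/9*1/5 + 5/8*2/15
= 8/27 + 2/45 + 1/12 = 229/540

229/540


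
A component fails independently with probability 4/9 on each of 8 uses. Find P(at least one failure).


P(at least one) = 1 - P(none)
P(none) = (1 - 4/9)^8 = (5/9)^8 = 390625/43046721
P(at least one) = 1 - 390625/43046721 = 42656096/43046721

42656096/43046721


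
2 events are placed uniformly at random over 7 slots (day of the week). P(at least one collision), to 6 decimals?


P(all different) = prod((7-i)/7 for i=0..1) = 0.857143
P(at least one match) = 1 - 0.857143 = 0.142857

0.142857


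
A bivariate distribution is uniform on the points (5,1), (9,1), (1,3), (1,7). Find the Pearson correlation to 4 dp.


Cov(X,Y) = -6.0000, Var(X) = 11.0000, Var(Y) = 6.0000
rho = Cov/(sqrt(VarX)*sqrt(VarY)) = -0.7385

-0.7385


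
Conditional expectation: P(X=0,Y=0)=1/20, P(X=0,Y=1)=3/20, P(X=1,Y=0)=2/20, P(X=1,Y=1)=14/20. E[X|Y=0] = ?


P(Y=0) = 3/20
E[X|Y=0] = (0*1 + 1*2)/3 = 2/3

2/3


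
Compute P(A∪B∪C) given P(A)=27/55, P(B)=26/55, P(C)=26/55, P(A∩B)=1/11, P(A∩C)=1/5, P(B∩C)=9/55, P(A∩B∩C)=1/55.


P(A∪B∪C) = P(A)+P(B)+P(C) - P(AB)-P(AC)-P(BC) + P(ABC)
= 27/55+26/55+26/55 - 1/11-1/5-9/55 + 1/55
= 1

1


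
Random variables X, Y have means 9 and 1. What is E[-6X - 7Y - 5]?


E[-6X - 7Y - 5] = -6*E[X] - 7*E[Y] - 5
= (-6)*(9) + (-7)*(1) + (-5)
= -54 - 7 - 5 = -66

-66


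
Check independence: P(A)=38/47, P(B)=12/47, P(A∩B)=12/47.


P(A)*P(B) = 38/47*12/47 = 456/2209
P(A∩B) = 12/47 != 456/2209, so not independent

No, A and B are not independent


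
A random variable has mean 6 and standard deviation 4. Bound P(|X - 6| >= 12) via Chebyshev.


k = 12/4 = 3
Chebyshev: P(|X-mu| >= k*sigma) <= 1/k^2 = 1/3^2 = 1/9

1/9


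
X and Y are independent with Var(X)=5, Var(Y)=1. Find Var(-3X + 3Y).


Independence => Cov(X,Y)=0
Var(-3X + 3Y) = (-3)^2*Var(X) + 3^2*Var(Y)
= 9*5 + 9*1 = 54

54


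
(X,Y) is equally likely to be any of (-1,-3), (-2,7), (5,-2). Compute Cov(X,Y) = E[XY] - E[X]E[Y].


E[X]=2/3, E[Y]=2/3, E[XY]=-7
Cov(X,Y) = E[XY] - E[X]E[Y] = -7 - 2/3*2/3 = -67/9

-67/9


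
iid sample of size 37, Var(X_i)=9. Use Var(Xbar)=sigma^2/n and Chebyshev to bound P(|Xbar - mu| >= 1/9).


Var(Xbar) = Var(X)/n = 9/37
Chebyshev: P(|Xbar-mu| >= 1/9) <= Var(Xbar)/(1/9)^2 = (9/37)/(1/81) = 729/37
Bound exceeds 1, so trivial bound: 1

1


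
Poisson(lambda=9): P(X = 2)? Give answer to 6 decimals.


P(X=2) = e^(-9) * 9^2 / 2!
≈ 0.0001234098041 * 81 / 2
≈ 0.004998

0.004998


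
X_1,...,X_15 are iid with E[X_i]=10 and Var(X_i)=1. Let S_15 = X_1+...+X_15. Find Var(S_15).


By independence, Var(S_n) = n*Var(X_1) = 15*1 = 15

15


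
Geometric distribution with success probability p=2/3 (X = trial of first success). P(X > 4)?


P(X > 4) = P(first 4 trials all fail) = (1-p)^4 = (1/3)^4 = 1/81

1/81


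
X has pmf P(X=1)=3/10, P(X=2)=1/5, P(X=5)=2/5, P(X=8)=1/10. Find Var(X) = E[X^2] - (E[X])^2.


E[X] = 7/2, E[X^2] = 35/2
Var(X) = E[X^2] - (E[X])^2 = 35/2 - (7/2)^2 = 21/4

21/4


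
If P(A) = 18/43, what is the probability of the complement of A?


P(A') = 1 - P(A) = 1 - 18/43 = 25/43

25/43


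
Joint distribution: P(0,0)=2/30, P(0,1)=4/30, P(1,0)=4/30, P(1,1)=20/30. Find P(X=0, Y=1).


Read from table: P(X=0, Y=1) = 4/30 = 2/15

2/15


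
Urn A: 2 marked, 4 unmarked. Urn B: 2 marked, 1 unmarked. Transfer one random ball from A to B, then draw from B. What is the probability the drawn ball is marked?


P(transfer marked) = 2/6 = 1/3; P(transfer unmarked) = 2/3
If marked transferred: Urn II has 3 marked of 4, so P(marked|marked moved) = 3/4
If unmarked transferred: Urn II has 2 marked of 4, so P(marked|unmarked moved) = 1/2
By total probability: P(marked) = 1/3*3/4 + 2/3*1/2 = 7/12

7/12


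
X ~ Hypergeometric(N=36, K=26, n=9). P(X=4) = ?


P(X=4) = C(26,4)*C(10,5) / C(36,9)
= 14950*252 / 94143280
= 3767400/94143280 = 13455/336226

13455/336226


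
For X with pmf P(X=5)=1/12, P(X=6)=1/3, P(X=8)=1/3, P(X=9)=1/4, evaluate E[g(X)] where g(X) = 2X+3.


E[2X+3] = sum(g(x)*P(x))
= 13*1/12 + 15*1/3 + 19*1/3 + 21*1/4
= 53/3

53/3


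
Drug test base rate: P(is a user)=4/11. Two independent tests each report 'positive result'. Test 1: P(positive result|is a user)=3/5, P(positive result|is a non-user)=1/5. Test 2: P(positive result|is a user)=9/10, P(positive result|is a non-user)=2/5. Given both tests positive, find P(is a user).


After test 1: P(+) = 3/5*4/11 + 1/5*7/11 = 19/55
P(B|+) = (12/55)/(19/55) = 12/19
After test 2 (use post1 as new prior): P(+) = 9/10*12/19 + 2/5*7/19 = 68/95
P(B|+,+) = (54/95)/(68/95) = 27/34

27/34


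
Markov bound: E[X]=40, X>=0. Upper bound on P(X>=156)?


Markov: P(X >= a) <= E[X]/a
P(X >= 156) <= 40/156 = 10/39

10/39


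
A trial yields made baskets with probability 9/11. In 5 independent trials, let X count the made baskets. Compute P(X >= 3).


P(X>=3) = P(X=3) + P(X=4) + P(X=5)
= 29160/161051 + 65610/161051 + 59049/161051
= 153819/161051

153819/161051


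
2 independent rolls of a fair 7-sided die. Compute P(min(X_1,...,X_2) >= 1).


P(min >= 1) = P(all X_i >= 1) = (P(X_1 >= 1))^2
= (7/7)^2 = 1^2 = 1

1


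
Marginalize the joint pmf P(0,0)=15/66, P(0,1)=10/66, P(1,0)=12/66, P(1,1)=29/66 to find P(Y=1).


P(Y=1) = P(0,1)+P(1,1) = 10/66 + 29/66 = 39/66 = 13/22

13/22


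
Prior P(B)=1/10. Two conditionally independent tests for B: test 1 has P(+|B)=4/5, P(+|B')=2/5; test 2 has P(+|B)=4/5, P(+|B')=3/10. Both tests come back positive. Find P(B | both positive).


After test 1: P(+) = 4/5*1/10 + 2/5*9/10 = 11/25
P(B|+) = (2/25)/(11/25) = 2/11
After test 2 (use post1 as new prior): P(+) = 4/5*2/11 + 3/10*9/11 = 43/110
P(B|+,+) = (8/55)/(43/110) = 16/43

16/43


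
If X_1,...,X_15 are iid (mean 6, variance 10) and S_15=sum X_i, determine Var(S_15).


By independence, Var(S_n) = n*Var(X_1) = 15*10 = 150

150


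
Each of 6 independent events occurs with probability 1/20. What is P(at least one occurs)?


P(at least one) = 1 - P(none)
P(none) = (1 - 1/20)^6 = (19/20)^6 = 47045881/64000000
P(at least one) = 1 - 47045881/64000000 = 16954119/64000000

16954119/64000000


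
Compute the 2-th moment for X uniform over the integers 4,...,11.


E[X^2] = (1/8) * sum(x^2 for x=4..11)
= 492/8 = 123/2

123/2


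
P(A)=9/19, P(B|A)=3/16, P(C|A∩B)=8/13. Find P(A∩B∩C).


P(A∩B∩C) = P(A) * P(B|A) * P(C|A∩B)
= 9/19 * 3/16 * 8/13
= 27/304 * 8/13 = 27/494

27/494


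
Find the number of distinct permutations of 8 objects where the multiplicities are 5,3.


8! = 40320
Denominator: 5!=120 * 3!=6
Coefficient = 40320 / 720 = 56

56


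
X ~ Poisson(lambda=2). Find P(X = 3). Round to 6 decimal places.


P(X=3) = e^(-2) * 2^3 / 3!
≈ 0.1353352832 * 8 / 6
≈ 0.180447

0.180447


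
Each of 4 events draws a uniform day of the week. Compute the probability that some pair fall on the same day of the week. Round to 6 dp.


P(all different) = prod((7-i)/7 for i=0..3) = 0.349854
P(at least one match) = 1 - 0.349854 = 0.650146

0.650146


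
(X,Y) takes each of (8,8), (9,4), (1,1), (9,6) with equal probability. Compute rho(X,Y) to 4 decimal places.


Cov(X,Y) = 6.6875, Var(X) = 11.1875, Var(Y) = 6.6875
rho = Cov/(sqrt(VarX)*sqrt(VarY)) = 0.7732

0.7732


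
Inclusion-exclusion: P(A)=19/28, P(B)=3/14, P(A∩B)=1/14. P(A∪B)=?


P(A∪B) = P(A) + P(B) - P(A∩B)
= 19/28 + 3/14 - 1/14 = 23/28

23/28


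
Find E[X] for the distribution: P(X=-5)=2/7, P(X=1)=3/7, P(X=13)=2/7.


E[X] = sum(x * P(x))
= -5*2/7 + 1*3/7 + 13*2/7
= 19/7

19/7


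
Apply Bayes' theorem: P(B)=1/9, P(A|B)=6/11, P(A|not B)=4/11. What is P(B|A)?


P(A) = P(A|B)P(B) + P(A|B')P(B') = 6/11*1/9 + 4/11*8/9 = 38/99
P(B|A) = P(A|B)P(B)/P(A) = (2/33)/(38/99) = 3/19

3/19


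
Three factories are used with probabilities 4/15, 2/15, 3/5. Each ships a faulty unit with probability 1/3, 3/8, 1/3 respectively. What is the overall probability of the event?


P(A) = P(A|B1)P(B1) + P(A|B2)P(B2) + P(A|B3)P(B3)
= 1/3*4/15 + 3/8*2/15 + 1/3*3/5
= 4/45 + 1/20 + 1/5 = 61/180

61/180


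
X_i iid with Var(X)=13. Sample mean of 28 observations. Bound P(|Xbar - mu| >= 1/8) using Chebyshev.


Var(Xbar) = Var(X)/n = 13/28
Chebyshev: P(|Xbar-mu| >= 1/8) <= Var(Xbar)/(1/8)^2 = (13/28)/(1/64) = 208/7
Bound exceeds 1, so trivial bound: 1

1


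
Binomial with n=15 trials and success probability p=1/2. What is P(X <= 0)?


P(X<=0) = P(X=0)
= 1/32768
= 1/32768

1/32768


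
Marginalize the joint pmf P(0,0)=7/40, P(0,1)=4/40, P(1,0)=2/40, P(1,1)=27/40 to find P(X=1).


P(X=1) = P(1,0)+P(1,1) = 2/40 + 27/40 = 29/40

29/40


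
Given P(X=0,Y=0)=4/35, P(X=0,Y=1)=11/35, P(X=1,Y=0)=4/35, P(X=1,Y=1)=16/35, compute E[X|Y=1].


P(Y=1) = 27/35
E[X|Y=1] = (0*11 + 1*16)/27 = 16/27

16/27


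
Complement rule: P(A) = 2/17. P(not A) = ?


P(A') = 1 - P(A) = 1 - 2/17 = 15/17

15/17


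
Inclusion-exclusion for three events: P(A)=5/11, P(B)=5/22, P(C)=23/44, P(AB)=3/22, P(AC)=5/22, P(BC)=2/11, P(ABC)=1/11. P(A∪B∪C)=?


P(A∪B∪C) = P(A)+P(B)+P(C) - P(AB)-P(AC)-P(BC) + P(ABC)
= 5/11+5/22+23/44 - 3/22-5/22-2/11 + 1/11
= 3/4

3/4


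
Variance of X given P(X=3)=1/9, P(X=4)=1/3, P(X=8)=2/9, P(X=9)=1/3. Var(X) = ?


E[X] = 58/9, E[X^2] = 428/9
Var(X) = E[X^2] - (E[X])^2 = 428/9 - (58/9)^2 = 488/81

488/81


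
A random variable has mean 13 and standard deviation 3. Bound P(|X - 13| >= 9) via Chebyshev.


k = 9/3 = 3
Chebyshev: P(|X-mu| >= k*sigma) <= 1/k^2 = 1/3^2 = 1/9

1/9


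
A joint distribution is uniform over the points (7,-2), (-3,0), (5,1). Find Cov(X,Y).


E[X]=3, E[Y]=-1/3, E[XY]=-3
Cov(X,Y) = E[XY] - E[X]E[Y] = -3 - 3*-1/3 = -2

-2


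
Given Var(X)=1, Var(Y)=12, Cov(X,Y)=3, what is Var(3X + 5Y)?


Var(3X + 5Y) = 3^2*Var(X) + 5^2*Var(Y) + 2*3*5*Cov(X,Y)
= 9*1 + 25*12 + 30*3
= 9 + 300 + 90 = 399

399


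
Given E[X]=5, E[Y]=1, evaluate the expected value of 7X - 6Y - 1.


E[7X - 6Y - 1] = 7*E[X] - 6*E[Y] - 1
= (7)*(5) + (-6)*(1) + (-1)
= 35 - 6 - 1 = 28

28


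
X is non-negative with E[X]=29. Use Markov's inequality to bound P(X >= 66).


Markov: P(X >= a) <= E[X]/a
P(X >= 66) <= 29/66

29/66


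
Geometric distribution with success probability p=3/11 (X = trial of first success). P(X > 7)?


P(X > 7) = P(first 7 trials all fail) = (1-p)^7 = (8/11)^7 = 2097152/19487171

2097152/19487171


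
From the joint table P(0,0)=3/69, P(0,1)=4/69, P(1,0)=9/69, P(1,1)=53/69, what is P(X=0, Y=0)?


Read from table: P(X=0, Y=0) = 3/69 = 1/23

1/23


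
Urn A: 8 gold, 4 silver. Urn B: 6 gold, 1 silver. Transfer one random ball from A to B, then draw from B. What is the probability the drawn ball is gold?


P(transfer gold) = 8/12 = 2/3; P(transfer silver) = 1/3
If gold transferred: Urn II has 7 gold of 8, so P(gold|gold moved) = 7/8
If silver transferred: Urn II has 6 gold of 8, so P(gold|silver moved) = 3/4
By total probability: P(gold) = 2/3*7/8 + 1/3*3/4 = 5/6

5/6


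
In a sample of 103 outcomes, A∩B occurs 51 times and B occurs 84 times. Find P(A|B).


P(A|B) = P(A∩B)/P(B) = (51/103)/(84/103) = 51/84 = 17/28

17/28


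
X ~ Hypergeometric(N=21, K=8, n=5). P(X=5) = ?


P(X=5) = C(8,5)*C(13,0) / C(21,5)
= 56*1 / 20349
= 56/20349 = 8/2907

8/2907


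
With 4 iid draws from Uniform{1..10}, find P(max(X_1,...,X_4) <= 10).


P(max <= 10) = P(all X_i <= 10) = (P(X_1 <= 10))^4
= (10/10)^4 = 1^4 = 1

1


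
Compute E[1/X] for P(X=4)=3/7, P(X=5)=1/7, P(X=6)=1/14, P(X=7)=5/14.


E[1/X] = sum(g(x)*P(x))
= 1/4*3/7 + 1/5*1/7 + 1/6*1/14 + 1/7*5/14
= 146/735

146/735


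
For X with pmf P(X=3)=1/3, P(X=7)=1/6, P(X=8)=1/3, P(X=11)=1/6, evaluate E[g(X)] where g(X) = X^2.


E[X^2] = sum(g(x)*P(x))
= 9*1/3 + 49*1/6 + 64*1/3 + 121*1/6
= 158/3

158/3


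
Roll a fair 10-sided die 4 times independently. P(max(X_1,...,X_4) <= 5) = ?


P(max <= 5) = P(all X_i <= 5) = (P(X_1 <= 5))^4
= (5/10)^4 = (1/2)^4 = 1/16

1/16


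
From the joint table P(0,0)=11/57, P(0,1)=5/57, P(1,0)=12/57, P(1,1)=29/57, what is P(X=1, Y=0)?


Read from table: P(X=1, Y=0) = 12/57 = 4/19

4/19
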